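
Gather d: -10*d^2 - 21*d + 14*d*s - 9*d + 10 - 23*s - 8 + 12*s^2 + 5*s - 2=-10*d^2 + d*(14*s - 30) + 12*s^2 - 18*s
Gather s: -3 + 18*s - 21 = 18*s - 24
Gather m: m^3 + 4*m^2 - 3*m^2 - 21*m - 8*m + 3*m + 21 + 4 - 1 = m^3 + m^2 - 26*m + 24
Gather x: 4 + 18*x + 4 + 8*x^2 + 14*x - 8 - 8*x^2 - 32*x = 0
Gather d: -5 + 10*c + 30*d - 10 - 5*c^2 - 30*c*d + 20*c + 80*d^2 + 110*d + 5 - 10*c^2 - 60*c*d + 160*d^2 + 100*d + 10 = -15*c^2 + 30*c + 240*d^2 + d*(240 - 90*c)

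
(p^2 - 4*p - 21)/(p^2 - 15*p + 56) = (p + 3)/(p - 8)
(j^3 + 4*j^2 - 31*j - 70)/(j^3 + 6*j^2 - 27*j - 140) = (j + 2)/(j + 4)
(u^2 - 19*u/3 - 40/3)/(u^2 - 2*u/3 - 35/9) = 3*(u - 8)/(3*u - 7)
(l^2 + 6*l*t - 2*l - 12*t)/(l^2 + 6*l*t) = (l - 2)/l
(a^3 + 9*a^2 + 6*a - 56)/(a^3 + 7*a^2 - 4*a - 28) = (a + 4)/(a + 2)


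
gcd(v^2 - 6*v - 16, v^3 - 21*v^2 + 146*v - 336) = v - 8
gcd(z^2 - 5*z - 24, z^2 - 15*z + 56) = z - 8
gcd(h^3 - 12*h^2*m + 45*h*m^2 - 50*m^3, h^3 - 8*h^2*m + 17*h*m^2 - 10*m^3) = h^2 - 7*h*m + 10*m^2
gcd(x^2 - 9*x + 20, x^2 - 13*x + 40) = x - 5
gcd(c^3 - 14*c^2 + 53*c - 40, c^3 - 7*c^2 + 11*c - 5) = c^2 - 6*c + 5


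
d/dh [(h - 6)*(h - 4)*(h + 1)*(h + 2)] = 4*h^3 - 21*h^2 - 8*h + 52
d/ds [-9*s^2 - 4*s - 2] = -18*s - 4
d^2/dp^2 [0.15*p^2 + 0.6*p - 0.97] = 0.300000000000000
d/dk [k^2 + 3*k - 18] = 2*k + 3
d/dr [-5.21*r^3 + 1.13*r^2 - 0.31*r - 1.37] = -15.63*r^2 + 2.26*r - 0.31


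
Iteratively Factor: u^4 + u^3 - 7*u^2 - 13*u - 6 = (u + 1)*(u^3 - 7*u - 6) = (u + 1)^2*(u^2 - u - 6) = (u - 3)*(u + 1)^2*(u + 2)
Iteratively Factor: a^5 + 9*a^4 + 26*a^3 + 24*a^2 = (a)*(a^4 + 9*a^3 + 26*a^2 + 24*a) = a^2*(a^3 + 9*a^2 + 26*a + 24) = a^2*(a + 3)*(a^2 + 6*a + 8) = a^2*(a + 2)*(a + 3)*(a + 4)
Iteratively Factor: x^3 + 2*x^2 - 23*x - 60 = (x + 4)*(x^2 - 2*x - 15) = (x - 5)*(x + 4)*(x + 3)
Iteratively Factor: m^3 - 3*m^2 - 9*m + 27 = (m + 3)*(m^2 - 6*m + 9) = (m - 3)*(m + 3)*(m - 3)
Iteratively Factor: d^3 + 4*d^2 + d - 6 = (d - 1)*(d^2 + 5*d + 6) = (d - 1)*(d + 2)*(d + 3)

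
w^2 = w^2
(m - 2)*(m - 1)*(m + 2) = m^3 - m^2 - 4*m + 4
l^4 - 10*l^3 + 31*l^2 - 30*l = l*(l - 5)*(l - 3)*(l - 2)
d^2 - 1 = (d - 1)*(d + 1)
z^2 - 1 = (z - 1)*(z + 1)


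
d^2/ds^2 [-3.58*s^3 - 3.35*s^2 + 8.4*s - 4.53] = -21.48*s - 6.7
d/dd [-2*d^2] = -4*d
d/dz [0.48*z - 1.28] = 0.480000000000000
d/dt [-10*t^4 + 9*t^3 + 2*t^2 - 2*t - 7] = -40*t^3 + 27*t^2 + 4*t - 2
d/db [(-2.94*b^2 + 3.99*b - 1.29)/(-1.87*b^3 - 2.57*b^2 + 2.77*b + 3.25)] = (-5.4978*b^4 + 14.9226*b^3 - 5.1264*b^2 - 25.7406*b + 16.5408)/(3.4969*b^6 + 9.6118*b^5 - 3.7549*b^4 - 26.3928*b^3 - 9.0321*b^2 + 18.005*b + 10.5625)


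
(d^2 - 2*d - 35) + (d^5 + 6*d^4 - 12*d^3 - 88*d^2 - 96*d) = d^5 + 6*d^4 - 12*d^3 - 87*d^2 - 98*d - 35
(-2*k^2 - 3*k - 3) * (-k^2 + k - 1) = 2*k^4 + k^3 + 2*k^2 + 3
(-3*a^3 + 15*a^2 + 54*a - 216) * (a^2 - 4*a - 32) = -3*a^5 + 27*a^4 + 90*a^3 - 912*a^2 - 864*a + 6912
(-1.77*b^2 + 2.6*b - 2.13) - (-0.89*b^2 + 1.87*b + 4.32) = -0.88*b^2 + 0.73*b - 6.45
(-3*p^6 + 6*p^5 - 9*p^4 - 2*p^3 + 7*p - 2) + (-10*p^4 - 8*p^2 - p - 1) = -3*p^6 + 6*p^5 - 19*p^4 - 2*p^3 - 8*p^2 + 6*p - 3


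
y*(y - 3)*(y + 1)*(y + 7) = y^4 + 5*y^3 - 17*y^2 - 21*y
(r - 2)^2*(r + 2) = r^3 - 2*r^2 - 4*r + 8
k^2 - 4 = (k - 2)*(k + 2)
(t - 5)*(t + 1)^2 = t^3 - 3*t^2 - 9*t - 5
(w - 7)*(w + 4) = w^2 - 3*w - 28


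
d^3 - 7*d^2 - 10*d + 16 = (d - 8)*(d - 1)*(d + 2)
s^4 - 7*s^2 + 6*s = s*(s - 2)*(s - 1)*(s + 3)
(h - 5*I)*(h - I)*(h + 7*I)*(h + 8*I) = h^4 + 9*I*h^3 + 29*h^2 + 261*I*h + 280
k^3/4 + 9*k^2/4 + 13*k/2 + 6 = (k/4 + 1)*(k + 2)*(k + 3)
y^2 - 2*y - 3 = (y - 3)*(y + 1)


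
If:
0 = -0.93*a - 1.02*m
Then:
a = -1.09677419354839*m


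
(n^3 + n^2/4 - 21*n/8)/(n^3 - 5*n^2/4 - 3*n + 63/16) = 2*n/(2*n - 3)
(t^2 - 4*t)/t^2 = (t - 4)/t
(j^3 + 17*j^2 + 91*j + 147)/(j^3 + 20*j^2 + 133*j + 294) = (j + 3)/(j + 6)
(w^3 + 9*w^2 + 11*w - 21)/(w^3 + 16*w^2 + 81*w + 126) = (w - 1)/(w + 6)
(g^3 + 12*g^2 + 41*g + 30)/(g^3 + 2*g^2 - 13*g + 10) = (g^2 + 7*g + 6)/(g^2 - 3*g + 2)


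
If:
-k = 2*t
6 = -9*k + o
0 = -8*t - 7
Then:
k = 7/4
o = 87/4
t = -7/8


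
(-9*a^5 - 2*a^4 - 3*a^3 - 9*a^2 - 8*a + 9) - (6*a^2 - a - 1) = -9*a^5 - 2*a^4 - 3*a^3 - 15*a^2 - 7*a + 10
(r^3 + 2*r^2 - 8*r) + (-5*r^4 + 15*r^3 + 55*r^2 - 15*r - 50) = -5*r^4 + 16*r^3 + 57*r^2 - 23*r - 50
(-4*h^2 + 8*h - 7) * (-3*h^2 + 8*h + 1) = 12*h^4 - 56*h^3 + 81*h^2 - 48*h - 7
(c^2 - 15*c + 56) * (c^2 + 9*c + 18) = c^4 - 6*c^3 - 61*c^2 + 234*c + 1008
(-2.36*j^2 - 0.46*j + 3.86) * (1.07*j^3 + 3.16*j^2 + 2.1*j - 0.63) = -2.5252*j^5 - 7.9498*j^4 - 2.2794*j^3 + 12.7184*j^2 + 8.3958*j - 2.4318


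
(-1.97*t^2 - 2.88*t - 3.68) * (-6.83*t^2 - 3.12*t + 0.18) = 13.4551*t^4 + 25.8168*t^3 + 33.7654*t^2 + 10.9632*t - 0.6624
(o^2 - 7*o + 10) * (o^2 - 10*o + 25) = o^4 - 17*o^3 + 105*o^2 - 275*o + 250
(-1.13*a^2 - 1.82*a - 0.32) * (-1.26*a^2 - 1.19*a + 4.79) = 1.4238*a^4 + 3.6379*a^3 - 2.8437*a^2 - 8.337*a - 1.5328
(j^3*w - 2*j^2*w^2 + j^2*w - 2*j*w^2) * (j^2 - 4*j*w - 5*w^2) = j^5*w - 6*j^4*w^2 + j^4*w + 3*j^3*w^3 - 6*j^3*w^2 + 10*j^2*w^4 + 3*j^2*w^3 + 10*j*w^4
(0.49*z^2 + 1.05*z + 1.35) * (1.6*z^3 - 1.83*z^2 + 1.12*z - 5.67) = 0.784*z^5 + 0.7833*z^4 + 0.7873*z^3 - 4.0728*z^2 - 4.4415*z - 7.6545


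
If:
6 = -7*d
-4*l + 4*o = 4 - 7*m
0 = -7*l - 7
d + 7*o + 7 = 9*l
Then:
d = -6/7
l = -1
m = 424/343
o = -106/49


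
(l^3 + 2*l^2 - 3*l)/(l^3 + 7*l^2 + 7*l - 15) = l/(l + 5)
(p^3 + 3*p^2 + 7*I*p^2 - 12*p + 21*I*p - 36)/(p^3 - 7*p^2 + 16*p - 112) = (p^2 + 3*p*(1 + I) + 9*I)/(p^2 - p*(7 + 4*I) + 28*I)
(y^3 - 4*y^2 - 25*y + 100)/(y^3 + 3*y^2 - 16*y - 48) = (y^2 - 25)/(y^2 + 7*y + 12)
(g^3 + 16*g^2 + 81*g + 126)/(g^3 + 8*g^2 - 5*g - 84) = (g^2 + 9*g + 18)/(g^2 + g - 12)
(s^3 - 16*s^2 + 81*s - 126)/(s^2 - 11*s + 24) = (s^2 - 13*s + 42)/(s - 8)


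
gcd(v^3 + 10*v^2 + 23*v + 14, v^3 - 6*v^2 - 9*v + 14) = v + 2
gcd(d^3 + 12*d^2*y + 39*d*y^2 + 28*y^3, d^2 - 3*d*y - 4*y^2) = d + y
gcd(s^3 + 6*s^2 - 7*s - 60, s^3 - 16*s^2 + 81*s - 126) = s - 3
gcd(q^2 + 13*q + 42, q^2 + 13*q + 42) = q^2 + 13*q + 42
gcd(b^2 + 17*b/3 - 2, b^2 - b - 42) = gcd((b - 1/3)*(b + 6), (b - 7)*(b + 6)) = b + 6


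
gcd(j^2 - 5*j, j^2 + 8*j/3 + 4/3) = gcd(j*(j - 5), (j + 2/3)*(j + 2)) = 1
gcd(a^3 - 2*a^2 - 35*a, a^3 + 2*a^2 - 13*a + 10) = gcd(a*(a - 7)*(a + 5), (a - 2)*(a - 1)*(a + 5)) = a + 5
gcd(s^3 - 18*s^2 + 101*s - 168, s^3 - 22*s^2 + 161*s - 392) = s^2 - 15*s + 56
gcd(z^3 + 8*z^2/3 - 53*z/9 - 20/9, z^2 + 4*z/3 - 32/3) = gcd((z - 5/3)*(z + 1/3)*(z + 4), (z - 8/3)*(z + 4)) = z + 4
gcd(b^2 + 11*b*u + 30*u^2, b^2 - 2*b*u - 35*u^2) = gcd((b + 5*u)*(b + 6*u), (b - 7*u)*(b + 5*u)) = b + 5*u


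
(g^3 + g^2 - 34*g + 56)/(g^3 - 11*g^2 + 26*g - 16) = (g^2 + 3*g - 28)/(g^2 - 9*g + 8)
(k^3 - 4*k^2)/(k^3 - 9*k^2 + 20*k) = k/(k - 5)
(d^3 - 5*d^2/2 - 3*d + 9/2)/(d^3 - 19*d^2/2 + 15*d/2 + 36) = (d - 1)/(d - 8)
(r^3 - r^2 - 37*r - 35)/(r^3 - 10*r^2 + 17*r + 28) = (r + 5)/(r - 4)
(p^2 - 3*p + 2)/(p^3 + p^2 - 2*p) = (p - 2)/(p*(p + 2))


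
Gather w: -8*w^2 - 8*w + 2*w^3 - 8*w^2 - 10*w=2*w^3 - 16*w^2 - 18*w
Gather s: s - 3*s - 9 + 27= 18 - 2*s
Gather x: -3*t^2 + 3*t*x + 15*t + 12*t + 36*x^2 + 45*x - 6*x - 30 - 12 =-3*t^2 + 27*t + 36*x^2 + x*(3*t + 39) - 42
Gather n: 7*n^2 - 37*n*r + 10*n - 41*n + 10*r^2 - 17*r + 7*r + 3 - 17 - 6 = 7*n^2 + n*(-37*r - 31) + 10*r^2 - 10*r - 20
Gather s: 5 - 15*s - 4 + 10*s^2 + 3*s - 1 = 10*s^2 - 12*s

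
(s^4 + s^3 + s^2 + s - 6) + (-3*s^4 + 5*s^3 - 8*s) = -2*s^4 + 6*s^3 + s^2 - 7*s - 6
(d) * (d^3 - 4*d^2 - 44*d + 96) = d^4 - 4*d^3 - 44*d^2 + 96*d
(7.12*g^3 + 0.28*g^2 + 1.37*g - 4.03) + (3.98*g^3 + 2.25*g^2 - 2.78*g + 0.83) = 11.1*g^3 + 2.53*g^2 - 1.41*g - 3.2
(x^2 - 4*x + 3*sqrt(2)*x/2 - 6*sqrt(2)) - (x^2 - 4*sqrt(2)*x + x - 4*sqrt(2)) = -5*x + 11*sqrt(2)*x/2 - 2*sqrt(2)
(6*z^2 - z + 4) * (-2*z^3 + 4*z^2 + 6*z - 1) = -12*z^5 + 26*z^4 + 24*z^3 + 4*z^2 + 25*z - 4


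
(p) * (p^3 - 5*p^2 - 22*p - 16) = p^4 - 5*p^3 - 22*p^2 - 16*p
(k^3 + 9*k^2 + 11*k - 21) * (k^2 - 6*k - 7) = k^5 + 3*k^4 - 50*k^3 - 150*k^2 + 49*k + 147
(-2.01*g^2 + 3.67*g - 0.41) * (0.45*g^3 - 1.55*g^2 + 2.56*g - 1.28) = -0.9045*g^5 + 4.767*g^4 - 11.0186*g^3 + 12.6035*g^2 - 5.7472*g + 0.5248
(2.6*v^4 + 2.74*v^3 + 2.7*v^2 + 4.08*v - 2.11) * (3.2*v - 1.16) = 8.32*v^5 + 5.752*v^4 + 5.4616*v^3 + 9.924*v^2 - 11.4848*v + 2.4476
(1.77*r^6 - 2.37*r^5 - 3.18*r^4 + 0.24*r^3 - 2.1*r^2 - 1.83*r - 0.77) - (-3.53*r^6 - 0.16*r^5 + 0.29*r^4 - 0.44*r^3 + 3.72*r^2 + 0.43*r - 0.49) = 5.3*r^6 - 2.21*r^5 - 3.47*r^4 + 0.68*r^3 - 5.82*r^2 - 2.26*r - 0.28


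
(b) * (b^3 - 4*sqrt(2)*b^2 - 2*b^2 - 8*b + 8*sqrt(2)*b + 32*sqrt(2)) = b^4 - 4*sqrt(2)*b^3 - 2*b^3 - 8*b^2 + 8*sqrt(2)*b^2 + 32*sqrt(2)*b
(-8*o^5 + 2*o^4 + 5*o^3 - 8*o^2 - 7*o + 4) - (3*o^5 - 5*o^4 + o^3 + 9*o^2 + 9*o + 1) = -11*o^5 + 7*o^4 + 4*o^3 - 17*o^2 - 16*o + 3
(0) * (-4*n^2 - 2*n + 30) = 0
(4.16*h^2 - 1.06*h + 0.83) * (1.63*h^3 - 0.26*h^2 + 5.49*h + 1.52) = 6.7808*h^5 - 2.8094*h^4 + 24.4669*h^3 + 0.287999999999999*h^2 + 2.9455*h + 1.2616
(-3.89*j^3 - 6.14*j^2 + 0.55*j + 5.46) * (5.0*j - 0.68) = -19.45*j^4 - 28.0548*j^3 + 6.9252*j^2 + 26.926*j - 3.7128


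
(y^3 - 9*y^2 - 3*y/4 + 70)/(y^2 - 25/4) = (2*y^2 - 23*y + 56)/(2*y - 5)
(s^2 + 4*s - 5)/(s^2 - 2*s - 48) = (-s^2 - 4*s + 5)/(-s^2 + 2*s + 48)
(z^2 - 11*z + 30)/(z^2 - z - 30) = (z - 5)/(z + 5)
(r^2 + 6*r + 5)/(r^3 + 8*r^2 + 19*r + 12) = (r + 5)/(r^2 + 7*r + 12)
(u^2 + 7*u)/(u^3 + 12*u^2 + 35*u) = 1/(u + 5)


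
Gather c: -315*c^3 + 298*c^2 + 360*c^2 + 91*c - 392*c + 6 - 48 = -315*c^3 + 658*c^2 - 301*c - 42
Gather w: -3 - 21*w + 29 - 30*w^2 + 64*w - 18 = -30*w^2 + 43*w + 8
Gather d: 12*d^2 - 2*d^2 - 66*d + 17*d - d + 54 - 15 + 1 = 10*d^2 - 50*d + 40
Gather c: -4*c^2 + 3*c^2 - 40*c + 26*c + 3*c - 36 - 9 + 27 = -c^2 - 11*c - 18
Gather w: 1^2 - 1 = 0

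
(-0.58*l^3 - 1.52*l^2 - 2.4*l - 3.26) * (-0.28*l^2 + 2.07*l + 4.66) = 0.1624*l^5 - 0.775*l^4 - 5.1772*l^3 - 11.1384*l^2 - 17.9322*l - 15.1916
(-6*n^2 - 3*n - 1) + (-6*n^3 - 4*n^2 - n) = -6*n^3 - 10*n^2 - 4*n - 1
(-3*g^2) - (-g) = -3*g^2 + g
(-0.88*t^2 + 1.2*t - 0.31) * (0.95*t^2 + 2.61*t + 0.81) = -0.836*t^4 - 1.1568*t^3 + 2.1247*t^2 + 0.1629*t - 0.2511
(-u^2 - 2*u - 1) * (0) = 0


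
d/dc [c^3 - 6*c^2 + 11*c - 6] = 3*c^2 - 12*c + 11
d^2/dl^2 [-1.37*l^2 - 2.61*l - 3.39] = -2.74000000000000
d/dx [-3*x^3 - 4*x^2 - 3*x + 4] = -9*x^2 - 8*x - 3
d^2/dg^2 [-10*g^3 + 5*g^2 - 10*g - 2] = 10 - 60*g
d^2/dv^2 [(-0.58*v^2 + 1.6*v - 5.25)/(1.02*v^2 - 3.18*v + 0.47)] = (-8.88178419700125e-16*v^4 - 0.433296000000006*v^3 - 31.104288*v^2 + 97.57116*v - 96.620024)/(1.061208*v^6 - 9.925416*v^5 + 32.410908*v^4 - 41.304384*v^3 + 14.934438*v^2 - 2.107386*v + 0.103823)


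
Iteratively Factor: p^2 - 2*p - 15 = (p + 3)*(p - 5)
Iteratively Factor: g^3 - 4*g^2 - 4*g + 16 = (g + 2)*(g^2 - 6*g + 8) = (g - 2)*(g + 2)*(g - 4)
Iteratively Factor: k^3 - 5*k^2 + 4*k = (k - 4)*(k^2 - k) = k*(k - 4)*(k - 1)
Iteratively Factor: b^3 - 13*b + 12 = (b - 1)*(b^2 + b - 12) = (b - 1)*(b + 4)*(b - 3)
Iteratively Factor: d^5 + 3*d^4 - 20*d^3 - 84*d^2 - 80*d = (d)*(d^4 + 3*d^3 - 20*d^2 - 84*d - 80) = d*(d - 5)*(d^3 + 8*d^2 + 20*d + 16) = d*(d - 5)*(d + 2)*(d^2 + 6*d + 8) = d*(d - 5)*(d + 2)*(d + 4)*(d + 2)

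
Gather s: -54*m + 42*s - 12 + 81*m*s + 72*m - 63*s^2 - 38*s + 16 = 18*m - 63*s^2 + s*(81*m + 4) + 4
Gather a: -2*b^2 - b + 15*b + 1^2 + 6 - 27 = -2*b^2 + 14*b - 20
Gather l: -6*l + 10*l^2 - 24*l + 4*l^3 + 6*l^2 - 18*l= 4*l^3 + 16*l^2 - 48*l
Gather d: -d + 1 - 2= -d - 1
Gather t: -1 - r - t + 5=-r - t + 4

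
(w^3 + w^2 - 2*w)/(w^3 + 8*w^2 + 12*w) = (w - 1)/(w + 6)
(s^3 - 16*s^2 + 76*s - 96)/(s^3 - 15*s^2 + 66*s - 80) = (s - 6)/(s - 5)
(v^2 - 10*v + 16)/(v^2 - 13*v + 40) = (v - 2)/(v - 5)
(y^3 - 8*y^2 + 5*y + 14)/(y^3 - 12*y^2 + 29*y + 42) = (y - 2)/(y - 6)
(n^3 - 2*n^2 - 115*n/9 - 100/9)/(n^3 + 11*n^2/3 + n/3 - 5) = (3*n^2 - 11*n - 20)/(3*(n^2 + 2*n - 3))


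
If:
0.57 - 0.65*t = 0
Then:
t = 0.88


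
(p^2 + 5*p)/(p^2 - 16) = p*(p + 5)/(p^2 - 16)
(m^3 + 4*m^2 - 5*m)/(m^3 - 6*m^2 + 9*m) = (m^2 + 4*m - 5)/(m^2 - 6*m + 9)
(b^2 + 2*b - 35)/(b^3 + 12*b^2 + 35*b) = (b - 5)/(b*(b + 5))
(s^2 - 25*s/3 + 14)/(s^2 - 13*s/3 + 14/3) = (s - 6)/(s - 2)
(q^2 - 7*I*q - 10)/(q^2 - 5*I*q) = (q - 2*I)/q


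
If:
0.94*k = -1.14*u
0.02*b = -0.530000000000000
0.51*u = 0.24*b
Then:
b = -26.50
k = 15.12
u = -12.47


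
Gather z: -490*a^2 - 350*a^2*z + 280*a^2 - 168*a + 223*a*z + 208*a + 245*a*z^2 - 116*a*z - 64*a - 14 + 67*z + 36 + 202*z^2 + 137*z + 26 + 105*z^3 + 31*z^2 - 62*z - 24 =-210*a^2 - 24*a + 105*z^3 + z^2*(245*a + 233) + z*(-350*a^2 + 107*a + 142) + 24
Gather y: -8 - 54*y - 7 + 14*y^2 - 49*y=14*y^2 - 103*y - 15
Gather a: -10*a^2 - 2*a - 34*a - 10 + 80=-10*a^2 - 36*a + 70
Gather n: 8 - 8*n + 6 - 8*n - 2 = 12 - 16*n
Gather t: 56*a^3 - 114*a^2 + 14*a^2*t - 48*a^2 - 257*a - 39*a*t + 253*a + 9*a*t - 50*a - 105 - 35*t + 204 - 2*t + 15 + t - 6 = 56*a^3 - 162*a^2 - 54*a + t*(14*a^2 - 30*a - 36) + 108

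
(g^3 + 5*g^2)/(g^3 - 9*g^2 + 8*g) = g*(g + 5)/(g^2 - 9*g + 8)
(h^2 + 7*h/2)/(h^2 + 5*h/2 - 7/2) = h/(h - 1)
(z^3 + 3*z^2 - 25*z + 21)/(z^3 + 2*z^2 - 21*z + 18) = (z + 7)/(z + 6)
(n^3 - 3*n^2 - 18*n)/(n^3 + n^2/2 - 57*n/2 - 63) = 2*n/(2*n + 7)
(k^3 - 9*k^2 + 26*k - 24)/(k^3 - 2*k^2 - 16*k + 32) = (k - 3)/(k + 4)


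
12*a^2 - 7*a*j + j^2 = (-4*a + j)*(-3*a + j)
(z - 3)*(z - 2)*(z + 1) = z^3 - 4*z^2 + z + 6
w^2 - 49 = (w - 7)*(w + 7)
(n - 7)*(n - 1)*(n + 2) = n^3 - 6*n^2 - 9*n + 14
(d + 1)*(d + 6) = d^2 + 7*d + 6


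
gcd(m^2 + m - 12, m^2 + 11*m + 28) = m + 4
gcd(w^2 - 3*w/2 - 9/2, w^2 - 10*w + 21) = w - 3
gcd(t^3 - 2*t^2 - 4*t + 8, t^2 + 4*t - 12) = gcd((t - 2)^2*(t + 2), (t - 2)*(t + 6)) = t - 2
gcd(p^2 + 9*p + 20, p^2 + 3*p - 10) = p + 5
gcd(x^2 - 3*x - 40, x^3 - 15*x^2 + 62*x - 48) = x - 8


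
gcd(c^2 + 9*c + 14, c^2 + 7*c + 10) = c + 2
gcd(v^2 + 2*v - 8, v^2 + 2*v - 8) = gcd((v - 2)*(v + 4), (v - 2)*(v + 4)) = v^2 + 2*v - 8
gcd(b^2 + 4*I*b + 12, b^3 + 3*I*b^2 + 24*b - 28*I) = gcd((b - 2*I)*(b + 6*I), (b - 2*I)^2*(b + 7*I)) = b - 2*I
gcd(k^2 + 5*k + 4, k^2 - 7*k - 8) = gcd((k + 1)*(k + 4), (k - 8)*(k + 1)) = k + 1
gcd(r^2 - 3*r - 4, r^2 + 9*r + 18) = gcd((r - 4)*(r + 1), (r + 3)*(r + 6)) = 1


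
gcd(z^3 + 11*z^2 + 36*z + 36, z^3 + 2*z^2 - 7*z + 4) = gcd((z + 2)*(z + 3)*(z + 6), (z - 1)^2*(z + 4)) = 1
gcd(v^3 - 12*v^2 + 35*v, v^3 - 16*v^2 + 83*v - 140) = v^2 - 12*v + 35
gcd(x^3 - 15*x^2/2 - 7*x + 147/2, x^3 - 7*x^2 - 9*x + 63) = x^2 - 4*x - 21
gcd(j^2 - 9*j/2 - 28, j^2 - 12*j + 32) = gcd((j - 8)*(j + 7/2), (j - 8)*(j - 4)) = j - 8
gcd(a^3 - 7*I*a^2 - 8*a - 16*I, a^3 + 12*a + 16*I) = a - 4*I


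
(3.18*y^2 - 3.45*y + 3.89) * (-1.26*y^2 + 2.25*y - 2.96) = -4.0068*y^4 + 11.502*y^3 - 22.0767*y^2 + 18.9645*y - 11.5144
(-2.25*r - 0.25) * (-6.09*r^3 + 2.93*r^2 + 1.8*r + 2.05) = 13.7025*r^4 - 5.07*r^3 - 4.7825*r^2 - 5.0625*r - 0.5125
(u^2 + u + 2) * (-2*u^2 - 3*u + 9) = -2*u^4 - 5*u^3 + 2*u^2 + 3*u + 18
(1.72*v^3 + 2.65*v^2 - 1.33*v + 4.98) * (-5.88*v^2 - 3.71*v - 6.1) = -10.1136*v^5 - 21.9632*v^4 - 12.5031*v^3 - 40.5131*v^2 - 10.3628*v - 30.378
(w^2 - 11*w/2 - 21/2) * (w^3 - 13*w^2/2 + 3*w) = w^5 - 12*w^4 + 113*w^3/4 + 207*w^2/4 - 63*w/2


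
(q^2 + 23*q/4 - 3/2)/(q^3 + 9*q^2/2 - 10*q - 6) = (4*q - 1)/(2*(2*q^2 - 3*q - 2))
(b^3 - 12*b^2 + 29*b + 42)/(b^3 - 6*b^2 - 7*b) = (b - 6)/b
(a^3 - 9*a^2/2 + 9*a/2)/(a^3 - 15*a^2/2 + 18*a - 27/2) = a/(a - 3)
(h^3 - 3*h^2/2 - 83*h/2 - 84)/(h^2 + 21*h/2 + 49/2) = (h^2 - 5*h - 24)/(h + 7)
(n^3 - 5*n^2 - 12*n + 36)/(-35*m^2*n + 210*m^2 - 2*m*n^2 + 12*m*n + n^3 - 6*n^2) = (-n^2 - n + 6)/(35*m^2 + 2*m*n - n^2)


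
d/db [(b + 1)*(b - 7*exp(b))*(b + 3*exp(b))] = -4*b^2*exp(b) + 3*b^2 - 42*b*exp(2*b) - 12*b*exp(b) + 2*b - 63*exp(2*b) - 4*exp(b)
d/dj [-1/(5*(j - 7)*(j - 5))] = 2*(j - 6)/(5*(j - 7)^2*(j - 5)^2)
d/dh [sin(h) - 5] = cos(h)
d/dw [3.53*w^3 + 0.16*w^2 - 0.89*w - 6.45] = 10.59*w^2 + 0.32*w - 0.89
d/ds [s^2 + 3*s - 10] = 2*s + 3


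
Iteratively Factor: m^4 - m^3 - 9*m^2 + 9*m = (m - 3)*(m^3 + 2*m^2 - 3*m) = m*(m - 3)*(m^2 + 2*m - 3) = m*(m - 3)*(m - 1)*(m + 3)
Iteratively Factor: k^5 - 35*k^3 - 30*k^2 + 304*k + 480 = (k - 4)*(k^4 + 4*k^3 - 19*k^2 - 106*k - 120) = (k - 4)*(k + 3)*(k^3 + k^2 - 22*k - 40) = (k - 4)*(k + 3)*(k + 4)*(k^2 - 3*k - 10) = (k - 4)*(k + 2)*(k + 3)*(k + 4)*(k - 5)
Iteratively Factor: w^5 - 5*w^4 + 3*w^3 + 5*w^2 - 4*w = (w - 1)*(w^4 - 4*w^3 - w^2 + 4*w) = (w - 4)*(w - 1)*(w^3 - w) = w*(w - 4)*(w - 1)*(w^2 - 1) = w*(w - 4)*(w - 1)^2*(w + 1)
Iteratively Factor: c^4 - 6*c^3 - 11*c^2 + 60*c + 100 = (c - 5)*(c^3 - c^2 - 16*c - 20) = (c - 5)*(c + 2)*(c^2 - 3*c - 10) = (c - 5)*(c + 2)^2*(c - 5)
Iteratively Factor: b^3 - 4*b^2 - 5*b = (b + 1)*(b^2 - 5*b) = (b - 5)*(b + 1)*(b)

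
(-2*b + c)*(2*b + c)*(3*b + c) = -12*b^3 - 4*b^2*c + 3*b*c^2 + c^3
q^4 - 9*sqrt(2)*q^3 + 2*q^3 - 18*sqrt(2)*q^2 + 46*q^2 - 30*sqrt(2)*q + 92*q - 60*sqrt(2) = (q + 2)*(q - 5*sqrt(2))*(q - 3*sqrt(2))*(q - sqrt(2))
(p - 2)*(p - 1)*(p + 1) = p^3 - 2*p^2 - p + 2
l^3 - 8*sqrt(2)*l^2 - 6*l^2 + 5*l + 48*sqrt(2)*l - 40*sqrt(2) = (l - 5)*(l - 1)*(l - 8*sqrt(2))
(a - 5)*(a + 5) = a^2 - 25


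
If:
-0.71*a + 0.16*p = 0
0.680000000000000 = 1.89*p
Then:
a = 0.08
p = 0.36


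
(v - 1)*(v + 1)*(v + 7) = v^3 + 7*v^2 - v - 7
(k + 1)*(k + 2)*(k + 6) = k^3 + 9*k^2 + 20*k + 12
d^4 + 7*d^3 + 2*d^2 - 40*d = d*(d - 2)*(d + 4)*(d + 5)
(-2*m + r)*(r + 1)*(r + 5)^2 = -2*m*r^3 - 22*m*r^2 - 70*m*r - 50*m + r^4 + 11*r^3 + 35*r^2 + 25*r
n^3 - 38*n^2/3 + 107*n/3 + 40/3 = (n - 8)*(n - 5)*(n + 1/3)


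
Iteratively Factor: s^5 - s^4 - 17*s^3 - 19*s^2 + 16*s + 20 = (s + 2)*(s^4 - 3*s^3 - 11*s^2 + 3*s + 10) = (s - 5)*(s + 2)*(s^3 + 2*s^2 - s - 2) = (s - 5)*(s + 1)*(s + 2)*(s^2 + s - 2) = (s - 5)*(s - 1)*(s + 1)*(s + 2)*(s + 2)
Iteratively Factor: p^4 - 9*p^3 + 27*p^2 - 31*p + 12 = (p - 1)*(p^3 - 8*p^2 + 19*p - 12) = (p - 4)*(p - 1)*(p^2 - 4*p + 3) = (p - 4)*(p - 1)^2*(p - 3)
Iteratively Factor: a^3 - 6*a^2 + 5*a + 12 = (a + 1)*(a^2 - 7*a + 12) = (a - 3)*(a + 1)*(a - 4)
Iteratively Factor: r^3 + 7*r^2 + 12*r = (r + 4)*(r^2 + 3*r) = r*(r + 4)*(r + 3)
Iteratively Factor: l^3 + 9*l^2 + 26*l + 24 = (l + 4)*(l^2 + 5*l + 6) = (l + 2)*(l + 4)*(l + 3)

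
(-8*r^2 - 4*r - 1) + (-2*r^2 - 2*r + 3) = -10*r^2 - 6*r + 2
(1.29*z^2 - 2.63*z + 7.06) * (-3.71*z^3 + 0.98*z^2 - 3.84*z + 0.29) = -4.7859*z^5 + 11.0215*z^4 - 33.7236*z^3 + 17.3921*z^2 - 27.8731*z + 2.0474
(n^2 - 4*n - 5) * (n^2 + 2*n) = n^4 - 2*n^3 - 13*n^2 - 10*n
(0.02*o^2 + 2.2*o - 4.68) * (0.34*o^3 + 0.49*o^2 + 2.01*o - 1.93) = 0.0068*o^5 + 0.7578*o^4 - 0.473*o^3 + 2.0902*o^2 - 13.6528*o + 9.0324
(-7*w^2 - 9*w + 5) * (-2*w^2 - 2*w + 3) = 14*w^4 + 32*w^3 - 13*w^2 - 37*w + 15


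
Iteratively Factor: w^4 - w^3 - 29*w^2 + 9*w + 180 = (w + 3)*(w^3 - 4*w^2 - 17*w + 60) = (w - 5)*(w + 3)*(w^2 + w - 12) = (w - 5)*(w + 3)*(w + 4)*(w - 3)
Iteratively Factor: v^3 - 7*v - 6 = (v + 1)*(v^2 - v - 6) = (v + 1)*(v + 2)*(v - 3)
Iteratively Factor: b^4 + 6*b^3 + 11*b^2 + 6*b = (b)*(b^3 + 6*b^2 + 11*b + 6) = b*(b + 3)*(b^2 + 3*b + 2) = b*(b + 1)*(b + 3)*(b + 2)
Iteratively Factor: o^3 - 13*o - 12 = (o - 4)*(o^2 + 4*o + 3) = (o - 4)*(o + 1)*(o + 3)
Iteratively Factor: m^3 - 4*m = (m + 2)*(m^2 - 2*m) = (m - 2)*(m + 2)*(m)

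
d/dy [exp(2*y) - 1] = 2*exp(2*y)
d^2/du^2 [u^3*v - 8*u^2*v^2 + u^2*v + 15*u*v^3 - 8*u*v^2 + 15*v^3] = 2*v*(3*u - 8*v + 1)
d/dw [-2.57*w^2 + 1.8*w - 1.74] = 1.8 - 5.14*w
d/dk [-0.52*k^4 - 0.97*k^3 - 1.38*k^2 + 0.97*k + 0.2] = -2.08*k^3 - 2.91*k^2 - 2.76*k + 0.97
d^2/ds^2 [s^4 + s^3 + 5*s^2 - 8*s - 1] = 12*s^2 + 6*s + 10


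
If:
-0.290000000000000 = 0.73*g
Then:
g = -0.40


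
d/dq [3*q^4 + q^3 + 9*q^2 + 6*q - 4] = 12*q^3 + 3*q^2 + 18*q + 6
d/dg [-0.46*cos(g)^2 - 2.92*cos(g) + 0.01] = (0.92*cos(g) + 2.92)*sin(g)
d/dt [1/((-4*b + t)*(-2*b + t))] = 2*(3*b - t)/((2*b - t)^2*(4*b - t)^2)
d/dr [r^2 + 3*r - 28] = 2*r + 3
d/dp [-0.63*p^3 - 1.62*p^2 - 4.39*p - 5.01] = -1.89*p^2 - 3.24*p - 4.39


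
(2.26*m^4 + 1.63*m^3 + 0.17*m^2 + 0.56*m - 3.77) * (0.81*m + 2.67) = 1.8306*m^5 + 7.3545*m^4 + 4.4898*m^3 + 0.9075*m^2 - 1.5585*m - 10.0659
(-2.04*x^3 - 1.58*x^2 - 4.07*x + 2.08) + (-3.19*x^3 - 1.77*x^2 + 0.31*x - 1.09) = -5.23*x^3 - 3.35*x^2 - 3.76*x + 0.99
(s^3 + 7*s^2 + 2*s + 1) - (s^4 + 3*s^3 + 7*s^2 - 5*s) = -s^4 - 2*s^3 + 7*s + 1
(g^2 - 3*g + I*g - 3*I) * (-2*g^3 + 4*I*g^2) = -2*g^5 + 6*g^4 + 2*I*g^4 - 4*g^3 - 6*I*g^3 + 12*g^2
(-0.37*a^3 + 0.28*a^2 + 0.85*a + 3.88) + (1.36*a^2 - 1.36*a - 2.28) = -0.37*a^3 + 1.64*a^2 - 0.51*a + 1.6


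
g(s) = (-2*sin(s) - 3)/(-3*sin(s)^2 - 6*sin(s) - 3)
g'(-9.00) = 4.75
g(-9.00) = 2.10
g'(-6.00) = -0.70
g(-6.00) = 0.72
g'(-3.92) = 0.26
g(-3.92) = 0.51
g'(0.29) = -0.69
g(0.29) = 0.72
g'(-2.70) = 5.05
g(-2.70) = 2.18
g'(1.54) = -0.01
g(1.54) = 0.42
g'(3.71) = 8.34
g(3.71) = 3.01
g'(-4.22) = 0.14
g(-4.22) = 0.45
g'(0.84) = -0.23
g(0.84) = 0.49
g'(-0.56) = -8.05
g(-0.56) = 2.94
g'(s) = (6*sin(s)*cos(s) + 6*cos(s))*(-2*sin(s) - 3)/(-3*sin(s)^2 - 6*sin(s) - 3)^2 - 2*cos(s)/(-3*sin(s)^2 - 6*sin(s) - 3)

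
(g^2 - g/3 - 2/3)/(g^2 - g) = (g + 2/3)/g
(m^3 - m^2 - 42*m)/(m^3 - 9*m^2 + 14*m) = (m + 6)/(m - 2)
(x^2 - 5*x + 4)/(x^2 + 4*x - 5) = (x - 4)/(x + 5)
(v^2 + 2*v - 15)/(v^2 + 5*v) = (v - 3)/v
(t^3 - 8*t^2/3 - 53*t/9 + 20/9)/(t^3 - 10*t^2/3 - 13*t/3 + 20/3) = (t - 1/3)/(t - 1)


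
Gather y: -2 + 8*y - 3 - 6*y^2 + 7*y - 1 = -6*y^2 + 15*y - 6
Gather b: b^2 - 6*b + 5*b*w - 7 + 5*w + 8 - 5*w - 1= b^2 + b*(5*w - 6)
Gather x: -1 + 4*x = 4*x - 1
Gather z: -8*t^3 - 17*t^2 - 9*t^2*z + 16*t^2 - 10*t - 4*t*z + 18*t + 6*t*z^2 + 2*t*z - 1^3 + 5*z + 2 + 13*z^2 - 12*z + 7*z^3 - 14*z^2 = -8*t^3 - t^2 + 8*t + 7*z^3 + z^2*(6*t - 1) + z*(-9*t^2 - 2*t - 7) + 1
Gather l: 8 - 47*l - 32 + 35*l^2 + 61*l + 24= 35*l^2 + 14*l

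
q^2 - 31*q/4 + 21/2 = (q - 6)*(q - 7/4)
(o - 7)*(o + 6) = o^2 - o - 42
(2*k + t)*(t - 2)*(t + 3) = 2*k*t^2 + 2*k*t - 12*k + t^3 + t^2 - 6*t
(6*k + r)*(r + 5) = 6*k*r + 30*k + r^2 + 5*r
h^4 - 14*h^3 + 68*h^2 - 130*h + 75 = (h - 5)^2*(h - 3)*(h - 1)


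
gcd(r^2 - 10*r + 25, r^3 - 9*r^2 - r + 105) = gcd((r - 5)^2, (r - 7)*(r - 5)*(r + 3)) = r - 5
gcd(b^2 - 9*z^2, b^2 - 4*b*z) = 1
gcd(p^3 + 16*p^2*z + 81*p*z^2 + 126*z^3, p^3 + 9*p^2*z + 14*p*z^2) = p + 7*z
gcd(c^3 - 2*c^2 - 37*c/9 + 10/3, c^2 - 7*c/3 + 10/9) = c - 2/3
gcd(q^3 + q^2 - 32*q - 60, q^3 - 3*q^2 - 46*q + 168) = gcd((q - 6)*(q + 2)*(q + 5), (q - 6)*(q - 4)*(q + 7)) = q - 6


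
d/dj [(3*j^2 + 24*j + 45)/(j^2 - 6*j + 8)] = 42*(-j^2 - j + 11)/(j^4 - 12*j^3 + 52*j^2 - 96*j + 64)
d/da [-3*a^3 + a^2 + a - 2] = -9*a^2 + 2*a + 1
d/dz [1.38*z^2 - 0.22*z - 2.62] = 2.76*z - 0.22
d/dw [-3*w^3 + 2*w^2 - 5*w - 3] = -9*w^2 + 4*w - 5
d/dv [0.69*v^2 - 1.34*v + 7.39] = 1.38*v - 1.34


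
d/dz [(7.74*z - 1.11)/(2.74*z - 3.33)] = (75.700224 - 62.287872*z)/(2.74*z - 3.33)^3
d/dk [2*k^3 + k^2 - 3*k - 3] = 6*k^2 + 2*k - 3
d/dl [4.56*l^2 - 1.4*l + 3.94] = 9.12*l - 1.4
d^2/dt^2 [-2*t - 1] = 0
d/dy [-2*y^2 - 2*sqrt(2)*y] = -4*y - 2*sqrt(2)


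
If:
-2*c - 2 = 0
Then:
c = -1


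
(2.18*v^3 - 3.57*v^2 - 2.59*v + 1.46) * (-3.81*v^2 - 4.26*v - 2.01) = -8.3058*v^5 + 4.3149*v^4 + 20.6943*v^3 + 12.6465*v^2 - 1.0137*v - 2.9346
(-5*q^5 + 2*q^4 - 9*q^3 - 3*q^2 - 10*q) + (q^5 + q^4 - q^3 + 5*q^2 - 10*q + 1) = -4*q^5 + 3*q^4 - 10*q^3 + 2*q^2 - 20*q + 1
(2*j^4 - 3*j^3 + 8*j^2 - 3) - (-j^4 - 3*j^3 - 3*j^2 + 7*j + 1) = 3*j^4 + 11*j^2 - 7*j - 4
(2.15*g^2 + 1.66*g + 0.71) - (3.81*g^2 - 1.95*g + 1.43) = -1.66*g^2 + 3.61*g - 0.72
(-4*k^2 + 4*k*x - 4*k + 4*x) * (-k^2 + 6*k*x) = 4*k^4 - 28*k^3*x + 4*k^3 + 24*k^2*x^2 - 28*k^2*x + 24*k*x^2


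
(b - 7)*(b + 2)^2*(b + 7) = b^4 + 4*b^3 - 45*b^2 - 196*b - 196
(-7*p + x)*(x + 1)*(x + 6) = -7*p*x^2 - 49*p*x - 42*p + x^3 + 7*x^2 + 6*x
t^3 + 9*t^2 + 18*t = t*(t + 3)*(t + 6)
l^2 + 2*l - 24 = (l - 4)*(l + 6)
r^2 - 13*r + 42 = (r - 7)*(r - 6)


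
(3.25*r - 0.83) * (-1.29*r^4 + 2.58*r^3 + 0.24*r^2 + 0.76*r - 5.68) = -4.1925*r^5 + 9.4557*r^4 - 1.3614*r^3 + 2.2708*r^2 - 19.0908*r + 4.7144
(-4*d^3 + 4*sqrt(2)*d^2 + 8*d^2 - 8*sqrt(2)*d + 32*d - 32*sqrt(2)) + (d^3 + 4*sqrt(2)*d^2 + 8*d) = -3*d^3 + 8*d^2 + 8*sqrt(2)*d^2 - 8*sqrt(2)*d + 40*d - 32*sqrt(2)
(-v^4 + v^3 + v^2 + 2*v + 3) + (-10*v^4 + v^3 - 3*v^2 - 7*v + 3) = -11*v^4 + 2*v^3 - 2*v^2 - 5*v + 6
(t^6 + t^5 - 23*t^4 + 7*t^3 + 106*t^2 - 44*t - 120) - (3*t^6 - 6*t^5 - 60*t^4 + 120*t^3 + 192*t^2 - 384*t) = -2*t^6 + 7*t^5 + 37*t^4 - 113*t^3 - 86*t^2 + 340*t - 120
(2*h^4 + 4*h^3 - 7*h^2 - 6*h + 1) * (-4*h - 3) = -8*h^5 - 22*h^4 + 16*h^3 + 45*h^2 + 14*h - 3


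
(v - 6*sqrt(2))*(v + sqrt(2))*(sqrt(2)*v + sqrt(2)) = sqrt(2)*v^3 - 10*v^2 + sqrt(2)*v^2 - 12*sqrt(2)*v - 10*v - 12*sqrt(2)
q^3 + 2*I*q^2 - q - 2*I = (q - 1)*(q + 1)*(q + 2*I)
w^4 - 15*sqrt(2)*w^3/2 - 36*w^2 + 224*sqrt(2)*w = w*(w - 8*sqrt(2))*(w - 7*sqrt(2)/2)*(w + 4*sqrt(2))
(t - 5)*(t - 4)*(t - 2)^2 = t^4 - 13*t^3 + 60*t^2 - 116*t + 80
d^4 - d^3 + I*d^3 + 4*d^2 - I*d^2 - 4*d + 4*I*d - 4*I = (d - 1)*(d - 2*I)*(d + I)*(d + 2*I)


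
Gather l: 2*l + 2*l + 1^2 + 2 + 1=4*l + 4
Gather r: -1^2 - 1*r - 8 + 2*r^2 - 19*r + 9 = 2*r^2 - 20*r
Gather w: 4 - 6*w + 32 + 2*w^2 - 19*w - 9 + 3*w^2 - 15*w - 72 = 5*w^2 - 40*w - 45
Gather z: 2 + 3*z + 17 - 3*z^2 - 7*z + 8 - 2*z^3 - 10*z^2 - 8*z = -2*z^3 - 13*z^2 - 12*z + 27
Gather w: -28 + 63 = 35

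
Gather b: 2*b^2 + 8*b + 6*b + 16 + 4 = 2*b^2 + 14*b + 20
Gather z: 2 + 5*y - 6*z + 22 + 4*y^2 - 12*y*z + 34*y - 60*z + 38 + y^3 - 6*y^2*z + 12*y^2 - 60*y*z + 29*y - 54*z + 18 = y^3 + 16*y^2 + 68*y + z*(-6*y^2 - 72*y - 120) + 80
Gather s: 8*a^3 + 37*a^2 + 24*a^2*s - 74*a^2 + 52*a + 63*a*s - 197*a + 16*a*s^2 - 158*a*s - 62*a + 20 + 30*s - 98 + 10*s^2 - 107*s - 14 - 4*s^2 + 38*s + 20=8*a^3 - 37*a^2 - 207*a + s^2*(16*a + 6) + s*(24*a^2 - 95*a - 39) - 72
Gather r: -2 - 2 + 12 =8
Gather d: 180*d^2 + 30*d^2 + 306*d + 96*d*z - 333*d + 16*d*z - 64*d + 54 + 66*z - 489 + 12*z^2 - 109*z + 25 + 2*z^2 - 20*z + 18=210*d^2 + d*(112*z - 91) + 14*z^2 - 63*z - 392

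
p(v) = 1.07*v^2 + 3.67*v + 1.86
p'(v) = 2.14*v + 3.67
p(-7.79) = 38.20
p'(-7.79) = -13.00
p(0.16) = 2.47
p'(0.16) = 4.01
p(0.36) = 3.32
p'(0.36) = 4.44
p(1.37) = 8.90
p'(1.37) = 6.60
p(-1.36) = -1.15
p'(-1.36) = 0.76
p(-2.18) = -1.06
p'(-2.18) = -1.00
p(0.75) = 5.21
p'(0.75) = 5.28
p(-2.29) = -0.93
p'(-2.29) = -1.23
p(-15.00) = 187.56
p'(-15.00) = -28.43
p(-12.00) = 111.90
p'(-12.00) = -22.01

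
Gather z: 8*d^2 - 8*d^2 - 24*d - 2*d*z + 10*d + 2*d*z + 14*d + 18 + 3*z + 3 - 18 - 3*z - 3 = 0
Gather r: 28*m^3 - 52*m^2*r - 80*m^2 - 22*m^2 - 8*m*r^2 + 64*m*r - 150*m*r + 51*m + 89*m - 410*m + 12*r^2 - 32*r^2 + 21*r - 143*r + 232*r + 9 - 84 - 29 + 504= 28*m^3 - 102*m^2 - 270*m + r^2*(-8*m - 20) + r*(-52*m^2 - 86*m + 110) + 400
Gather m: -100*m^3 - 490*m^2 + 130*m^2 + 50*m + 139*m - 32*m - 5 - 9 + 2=-100*m^3 - 360*m^2 + 157*m - 12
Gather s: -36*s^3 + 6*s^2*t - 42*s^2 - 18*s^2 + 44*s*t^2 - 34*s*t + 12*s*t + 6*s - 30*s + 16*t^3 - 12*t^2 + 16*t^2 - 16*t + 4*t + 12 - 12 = -36*s^3 + s^2*(6*t - 60) + s*(44*t^2 - 22*t - 24) + 16*t^3 + 4*t^2 - 12*t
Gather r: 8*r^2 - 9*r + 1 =8*r^2 - 9*r + 1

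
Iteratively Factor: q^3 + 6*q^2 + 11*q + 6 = (q + 2)*(q^2 + 4*q + 3) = (q + 2)*(q + 3)*(q + 1)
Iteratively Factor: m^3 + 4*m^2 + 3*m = (m + 3)*(m^2 + m) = m*(m + 3)*(m + 1)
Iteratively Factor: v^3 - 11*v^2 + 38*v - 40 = (v - 4)*(v^2 - 7*v + 10) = (v - 5)*(v - 4)*(v - 2)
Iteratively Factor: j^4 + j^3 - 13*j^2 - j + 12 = (j - 3)*(j^3 + 4*j^2 - j - 4) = (j - 3)*(j - 1)*(j^2 + 5*j + 4) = (j - 3)*(j - 1)*(j + 4)*(j + 1)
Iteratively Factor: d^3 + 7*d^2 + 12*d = (d)*(d^2 + 7*d + 12) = d*(d + 4)*(d + 3)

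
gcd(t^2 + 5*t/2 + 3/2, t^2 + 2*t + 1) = t + 1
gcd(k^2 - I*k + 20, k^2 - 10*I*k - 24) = 1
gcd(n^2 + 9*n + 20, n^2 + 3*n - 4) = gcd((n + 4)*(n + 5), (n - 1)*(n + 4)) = n + 4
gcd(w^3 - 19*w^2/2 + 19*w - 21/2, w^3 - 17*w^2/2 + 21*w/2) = w^2 - 17*w/2 + 21/2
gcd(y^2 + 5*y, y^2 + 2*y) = y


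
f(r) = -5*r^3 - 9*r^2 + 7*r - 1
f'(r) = -15*r^2 - 18*r + 7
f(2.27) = -89.97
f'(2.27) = -111.15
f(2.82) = -164.96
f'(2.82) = -163.05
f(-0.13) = -2.05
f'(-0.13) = 9.09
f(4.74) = -702.51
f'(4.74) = -415.33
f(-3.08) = 38.15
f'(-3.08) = -79.86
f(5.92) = -1312.35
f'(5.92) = -625.26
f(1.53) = -29.27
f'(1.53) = -55.65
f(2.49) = -116.56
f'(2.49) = -130.82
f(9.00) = -4312.00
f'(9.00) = -1370.00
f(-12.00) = 7259.00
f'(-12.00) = -1937.00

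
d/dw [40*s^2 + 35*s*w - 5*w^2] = 35*s - 10*w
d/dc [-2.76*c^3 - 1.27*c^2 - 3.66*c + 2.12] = -8.28*c^2 - 2.54*c - 3.66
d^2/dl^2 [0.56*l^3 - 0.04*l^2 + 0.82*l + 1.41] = 3.36*l - 0.08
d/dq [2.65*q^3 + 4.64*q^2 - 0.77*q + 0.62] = 7.95*q^2 + 9.28*q - 0.77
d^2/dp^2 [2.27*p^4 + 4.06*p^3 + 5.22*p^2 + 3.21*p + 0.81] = 27.24*p^2 + 24.36*p + 10.44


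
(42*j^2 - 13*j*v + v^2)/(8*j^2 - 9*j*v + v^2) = (42*j^2 - 13*j*v + v^2)/(8*j^2 - 9*j*v + v^2)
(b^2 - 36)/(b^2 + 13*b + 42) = (b - 6)/(b + 7)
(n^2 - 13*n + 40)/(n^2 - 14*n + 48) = (n - 5)/(n - 6)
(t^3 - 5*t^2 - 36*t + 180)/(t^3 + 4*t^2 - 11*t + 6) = (t^2 - 11*t + 30)/(t^2 - 2*t + 1)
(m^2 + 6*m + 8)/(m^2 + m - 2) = (m + 4)/(m - 1)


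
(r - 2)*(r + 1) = r^2 - r - 2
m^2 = m^2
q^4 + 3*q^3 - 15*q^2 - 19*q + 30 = (q - 3)*(q - 1)*(q + 2)*(q + 5)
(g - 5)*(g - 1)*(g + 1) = g^3 - 5*g^2 - g + 5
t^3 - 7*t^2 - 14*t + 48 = (t - 8)*(t - 2)*(t + 3)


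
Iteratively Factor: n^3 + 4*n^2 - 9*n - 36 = (n + 4)*(n^2 - 9) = (n + 3)*(n + 4)*(n - 3)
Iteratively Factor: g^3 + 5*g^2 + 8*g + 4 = (g + 2)*(g^2 + 3*g + 2) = (g + 1)*(g + 2)*(g + 2)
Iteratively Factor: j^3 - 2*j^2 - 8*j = (j - 4)*(j^2 + 2*j) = j*(j - 4)*(j + 2)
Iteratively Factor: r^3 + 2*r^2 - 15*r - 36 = (r - 4)*(r^2 + 6*r + 9) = (r - 4)*(r + 3)*(r + 3)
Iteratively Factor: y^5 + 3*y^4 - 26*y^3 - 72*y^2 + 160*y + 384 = (y + 2)*(y^4 + y^3 - 28*y^2 - 16*y + 192) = (y + 2)*(y + 4)*(y^3 - 3*y^2 - 16*y + 48) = (y - 3)*(y + 2)*(y + 4)*(y^2 - 16) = (y - 4)*(y - 3)*(y + 2)*(y + 4)*(y + 4)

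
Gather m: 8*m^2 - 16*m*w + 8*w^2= 8*m^2 - 16*m*w + 8*w^2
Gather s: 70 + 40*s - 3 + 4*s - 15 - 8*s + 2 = 36*s + 54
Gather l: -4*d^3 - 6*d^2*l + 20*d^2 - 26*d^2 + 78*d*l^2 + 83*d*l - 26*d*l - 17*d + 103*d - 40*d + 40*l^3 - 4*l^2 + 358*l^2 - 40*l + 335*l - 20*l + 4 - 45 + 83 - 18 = -4*d^3 - 6*d^2 + 46*d + 40*l^3 + l^2*(78*d + 354) + l*(-6*d^2 + 57*d + 275) + 24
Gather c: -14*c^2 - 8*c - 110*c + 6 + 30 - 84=-14*c^2 - 118*c - 48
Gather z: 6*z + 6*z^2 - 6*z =6*z^2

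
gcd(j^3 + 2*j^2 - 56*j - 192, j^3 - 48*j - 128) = j^2 - 4*j - 32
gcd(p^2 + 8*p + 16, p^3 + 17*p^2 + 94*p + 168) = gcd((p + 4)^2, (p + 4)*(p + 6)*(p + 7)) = p + 4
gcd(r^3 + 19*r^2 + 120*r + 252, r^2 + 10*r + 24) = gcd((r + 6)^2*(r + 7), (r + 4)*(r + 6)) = r + 6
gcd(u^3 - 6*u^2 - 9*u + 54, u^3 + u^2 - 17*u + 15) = u - 3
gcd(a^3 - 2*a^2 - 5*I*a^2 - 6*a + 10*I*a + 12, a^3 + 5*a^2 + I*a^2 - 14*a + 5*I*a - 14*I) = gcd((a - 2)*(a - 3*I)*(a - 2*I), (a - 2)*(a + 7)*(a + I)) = a - 2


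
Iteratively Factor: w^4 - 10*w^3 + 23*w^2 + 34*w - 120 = (w - 3)*(w^3 - 7*w^2 + 2*w + 40) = (w - 4)*(w - 3)*(w^2 - 3*w - 10) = (w - 5)*(w - 4)*(w - 3)*(w + 2)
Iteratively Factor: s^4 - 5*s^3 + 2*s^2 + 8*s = (s)*(s^3 - 5*s^2 + 2*s + 8) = s*(s - 4)*(s^2 - s - 2) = s*(s - 4)*(s - 2)*(s + 1)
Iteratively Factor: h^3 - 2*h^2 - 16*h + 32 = (h - 4)*(h^2 + 2*h - 8) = (h - 4)*(h + 4)*(h - 2)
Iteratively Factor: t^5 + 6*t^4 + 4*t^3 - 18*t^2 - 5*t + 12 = (t + 1)*(t^4 + 5*t^3 - t^2 - 17*t + 12) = (t + 1)*(t + 4)*(t^3 + t^2 - 5*t + 3) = (t - 1)*(t + 1)*(t + 4)*(t^2 + 2*t - 3) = (t - 1)*(t + 1)*(t + 3)*(t + 4)*(t - 1)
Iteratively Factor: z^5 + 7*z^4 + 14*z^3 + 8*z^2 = (z + 2)*(z^4 + 5*z^3 + 4*z^2) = (z + 1)*(z + 2)*(z^3 + 4*z^2) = z*(z + 1)*(z + 2)*(z^2 + 4*z) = z*(z + 1)*(z + 2)*(z + 4)*(z)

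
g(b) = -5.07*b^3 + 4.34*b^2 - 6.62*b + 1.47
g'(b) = -15.21*b^2 + 8.68*b - 6.62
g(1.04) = -6.42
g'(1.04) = -14.04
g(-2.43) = 115.93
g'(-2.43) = -117.53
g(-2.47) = 120.70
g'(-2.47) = -120.85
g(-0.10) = 2.18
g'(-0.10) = -7.64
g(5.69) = -829.68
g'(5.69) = -449.67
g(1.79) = -25.55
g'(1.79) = -39.82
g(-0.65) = 9.00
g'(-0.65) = -18.69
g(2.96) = -111.59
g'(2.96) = -114.19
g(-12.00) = 9466.83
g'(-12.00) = -2301.02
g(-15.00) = 18188.52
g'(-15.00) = -3559.07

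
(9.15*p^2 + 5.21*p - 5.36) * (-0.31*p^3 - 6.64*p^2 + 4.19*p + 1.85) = -2.8365*p^5 - 62.3711*p^4 + 5.4057*p^3 + 74.3478*p^2 - 12.8199*p - 9.916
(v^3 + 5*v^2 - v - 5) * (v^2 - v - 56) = v^5 + 4*v^4 - 62*v^3 - 284*v^2 + 61*v + 280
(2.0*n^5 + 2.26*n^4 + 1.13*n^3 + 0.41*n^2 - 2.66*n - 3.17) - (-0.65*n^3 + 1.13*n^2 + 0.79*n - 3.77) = 2.0*n^5 + 2.26*n^4 + 1.78*n^3 - 0.72*n^2 - 3.45*n + 0.6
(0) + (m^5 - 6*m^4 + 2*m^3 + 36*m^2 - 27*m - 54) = m^5 - 6*m^4 + 2*m^3 + 36*m^2 - 27*m - 54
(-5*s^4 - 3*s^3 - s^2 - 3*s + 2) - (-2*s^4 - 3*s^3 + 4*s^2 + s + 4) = -3*s^4 - 5*s^2 - 4*s - 2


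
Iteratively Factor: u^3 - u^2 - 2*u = (u - 2)*(u^2 + u) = (u - 2)*(u + 1)*(u)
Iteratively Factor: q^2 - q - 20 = (q + 4)*(q - 5)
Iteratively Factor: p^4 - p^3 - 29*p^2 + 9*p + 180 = (p - 3)*(p^3 + 2*p^2 - 23*p - 60) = (p - 3)*(p + 3)*(p^2 - p - 20) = (p - 3)*(p + 3)*(p + 4)*(p - 5)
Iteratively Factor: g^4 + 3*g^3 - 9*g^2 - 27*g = (g)*(g^3 + 3*g^2 - 9*g - 27) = g*(g + 3)*(g^2 - 9) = g*(g - 3)*(g + 3)*(g + 3)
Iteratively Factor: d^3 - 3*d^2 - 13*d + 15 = (d - 1)*(d^2 - 2*d - 15) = (d - 1)*(d + 3)*(d - 5)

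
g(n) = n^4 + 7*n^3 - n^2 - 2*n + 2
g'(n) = 4*n^3 + 21*n^2 - 2*n - 2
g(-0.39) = 2.24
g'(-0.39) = 1.74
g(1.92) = 57.61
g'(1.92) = 99.89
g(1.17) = 11.38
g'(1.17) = 30.81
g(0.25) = 1.55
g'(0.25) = -1.12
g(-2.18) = -48.33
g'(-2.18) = 60.72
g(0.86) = 4.54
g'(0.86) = 14.36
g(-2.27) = -53.94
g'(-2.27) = 63.96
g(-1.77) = -26.59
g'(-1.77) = 45.15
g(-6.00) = -238.00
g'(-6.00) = -98.00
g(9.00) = 11567.00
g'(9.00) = 4597.00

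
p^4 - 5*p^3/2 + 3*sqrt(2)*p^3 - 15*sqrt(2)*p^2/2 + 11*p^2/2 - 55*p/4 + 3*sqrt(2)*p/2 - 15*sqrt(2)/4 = (p - 5/2)*(p + sqrt(2)/2)*(p + sqrt(2))*(p + 3*sqrt(2)/2)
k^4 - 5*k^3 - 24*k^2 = k^2*(k - 8)*(k + 3)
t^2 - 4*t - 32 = (t - 8)*(t + 4)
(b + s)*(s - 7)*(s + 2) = b*s^2 - 5*b*s - 14*b + s^3 - 5*s^2 - 14*s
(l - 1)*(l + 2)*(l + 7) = l^3 + 8*l^2 + 5*l - 14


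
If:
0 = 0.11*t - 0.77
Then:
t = 7.00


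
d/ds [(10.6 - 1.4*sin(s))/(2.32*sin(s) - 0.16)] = -24.368*cos(s)/(2.32*sin(s) - 0.16)^2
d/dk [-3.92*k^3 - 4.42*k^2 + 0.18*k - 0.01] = -11.76*k^2 - 8.84*k + 0.18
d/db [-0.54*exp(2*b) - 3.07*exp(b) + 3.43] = (-1.08*exp(b) - 3.07)*exp(b)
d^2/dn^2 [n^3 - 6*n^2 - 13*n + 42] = 6*n - 12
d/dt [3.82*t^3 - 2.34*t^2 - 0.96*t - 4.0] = 11.46*t^2 - 4.68*t - 0.96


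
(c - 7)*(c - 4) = c^2 - 11*c + 28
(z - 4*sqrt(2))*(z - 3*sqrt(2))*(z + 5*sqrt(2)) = z^3 - 2*sqrt(2)*z^2 - 46*z + 120*sqrt(2)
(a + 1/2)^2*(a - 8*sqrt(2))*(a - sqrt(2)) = a^4 - 9*sqrt(2)*a^3 + a^3 - 9*sqrt(2)*a^2 + 65*a^2/4 - 9*sqrt(2)*a/4 + 16*a + 4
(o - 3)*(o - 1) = o^2 - 4*o + 3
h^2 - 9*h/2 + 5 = (h - 5/2)*(h - 2)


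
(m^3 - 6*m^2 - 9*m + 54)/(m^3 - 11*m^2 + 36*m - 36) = (m + 3)/(m - 2)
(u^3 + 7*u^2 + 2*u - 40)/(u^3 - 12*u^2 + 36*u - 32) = (u^2 + 9*u + 20)/(u^2 - 10*u + 16)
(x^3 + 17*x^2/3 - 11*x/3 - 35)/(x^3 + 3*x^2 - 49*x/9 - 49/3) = 3*(x + 5)/(3*x + 7)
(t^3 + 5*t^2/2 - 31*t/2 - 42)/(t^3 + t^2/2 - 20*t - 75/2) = (2*t^2 - t - 28)/(2*t^2 - 5*t - 25)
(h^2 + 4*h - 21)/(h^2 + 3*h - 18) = (h + 7)/(h + 6)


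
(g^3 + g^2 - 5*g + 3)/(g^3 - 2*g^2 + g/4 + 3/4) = 4*(g^2 + 2*g - 3)/(4*g^2 - 4*g - 3)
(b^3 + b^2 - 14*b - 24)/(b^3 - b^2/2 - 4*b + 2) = 2*(b^2 - b - 12)/(2*b^2 - 5*b + 2)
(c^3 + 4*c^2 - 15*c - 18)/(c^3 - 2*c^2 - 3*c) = (c + 6)/c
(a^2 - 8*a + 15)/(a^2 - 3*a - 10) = (a - 3)/(a + 2)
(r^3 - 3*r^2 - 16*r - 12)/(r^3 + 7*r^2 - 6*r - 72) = (r^3 - 3*r^2 - 16*r - 12)/(r^3 + 7*r^2 - 6*r - 72)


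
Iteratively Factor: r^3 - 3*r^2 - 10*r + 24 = (r + 3)*(r^2 - 6*r + 8) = (r - 2)*(r + 3)*(r - 4)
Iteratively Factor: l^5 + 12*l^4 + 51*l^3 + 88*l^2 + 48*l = (l + 4)*(l^4 + 8*l^3 + 19*l^2 + 12*l) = (l + 3)*(l + 4)*(l^3 + 5*l^2 + 4*l) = (l + 1)*(l + 3)*(l + 4)*(l^2 + 4*l) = l*(l + 1)*(l + 3)*(l + 4)*(l + 4)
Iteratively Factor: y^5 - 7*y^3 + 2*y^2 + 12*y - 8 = (y - 1)*(y^4 + y^3 - 6*y^2 - 4*y + 8) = (y - 1)*(y + 2)*(y^3 - y^2 - 4*y + 4) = (y - 1)*(y + 2)^2*(y^2 - 3*y + 2) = (y - 1)^2*(y + 2)^2*(y - 2)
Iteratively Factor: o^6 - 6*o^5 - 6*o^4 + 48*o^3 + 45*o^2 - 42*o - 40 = (o - 4)*(o^5 - 2*o^4 - 14*o^3 - 8*o^2 + 13*o + 10) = (o - 4)*(o + 1)*(o^4 - 3*o^3 - 11*o^2 + 3*o + 10) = (o - 4)*(o + 1)^2*(o^3 - 4*o^2 - 7*o + 10) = (o - 4)*(o + 1)^2*(o + 2)*(o^2 - 6*o + 5) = (o - 5)*(o - 4)*(o + 1)^2*(o + 2)*(o - 1)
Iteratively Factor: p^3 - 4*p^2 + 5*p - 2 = (p - 1)*(p^2 - 3*p + 2) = (p - 1)^2*(p - 2)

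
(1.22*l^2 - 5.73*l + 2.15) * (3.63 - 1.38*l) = -1.6836*l^3 + 12.336*l^2 - 23.7669*l + 7.8045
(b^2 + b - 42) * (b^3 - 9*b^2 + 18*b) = b^5 - 8*b^4 - 33*b^3 + 396*b^2 - 756*b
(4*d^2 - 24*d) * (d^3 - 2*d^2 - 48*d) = 4*d^5 - 32*d^4 - 144*d^3 + 1152*d^2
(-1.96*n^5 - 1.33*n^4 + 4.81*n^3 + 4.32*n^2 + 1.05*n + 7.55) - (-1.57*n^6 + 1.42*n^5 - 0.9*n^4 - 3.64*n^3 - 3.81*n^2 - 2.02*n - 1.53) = 1.57*n^6 - 3.38*n^5 - 0.43*n^4 + 8.45*n^3 + 8.13*n^2 + 3.07*n + 9.08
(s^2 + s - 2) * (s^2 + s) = s^4 + 2*s^3 - s^2 - 2*s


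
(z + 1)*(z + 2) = z^2 + 3*z + 2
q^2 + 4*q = q*(q + 4)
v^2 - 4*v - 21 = (v - 7)*(v + 3)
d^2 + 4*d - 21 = (d - 3)*(d + 7)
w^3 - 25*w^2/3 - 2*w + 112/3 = (w - 8)*(w - 7/3)*(w + 2)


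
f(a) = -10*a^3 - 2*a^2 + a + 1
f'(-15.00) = -6689.00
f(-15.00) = 33286.00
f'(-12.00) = -4271.00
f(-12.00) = 16981.00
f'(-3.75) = -405.88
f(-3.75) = 496.47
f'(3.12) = -303.51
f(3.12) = -319.06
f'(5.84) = -1045.53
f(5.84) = -2053.14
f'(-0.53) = -5.31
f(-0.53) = 1.40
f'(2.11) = -141.00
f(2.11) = -99.73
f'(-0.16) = 0.87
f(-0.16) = 0.83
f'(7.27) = -1613.67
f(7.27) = -3939.84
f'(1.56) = -78.25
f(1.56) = -40.27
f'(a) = -30*a^2 - 4*a + 1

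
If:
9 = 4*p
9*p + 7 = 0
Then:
No Solution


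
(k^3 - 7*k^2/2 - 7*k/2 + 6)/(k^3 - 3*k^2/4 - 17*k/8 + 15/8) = 4*(k - 4)/(4*k - 5)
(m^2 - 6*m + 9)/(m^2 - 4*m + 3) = (m - 3)/(m - 1)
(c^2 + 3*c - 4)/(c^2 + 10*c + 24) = (c - 1)/(c + 6)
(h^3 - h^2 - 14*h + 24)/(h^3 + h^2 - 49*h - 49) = (h^3 - h^2 - 14*h + 24)/(h^3 + h^2 - 49*h - 49)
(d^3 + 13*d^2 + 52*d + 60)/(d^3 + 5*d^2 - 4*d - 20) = (d + 6)/(d - 2)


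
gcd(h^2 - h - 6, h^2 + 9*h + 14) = h + 2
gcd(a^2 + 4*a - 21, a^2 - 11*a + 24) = a - 3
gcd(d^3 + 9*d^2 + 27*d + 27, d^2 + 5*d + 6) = d + 3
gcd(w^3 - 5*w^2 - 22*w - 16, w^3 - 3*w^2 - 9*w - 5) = w + 1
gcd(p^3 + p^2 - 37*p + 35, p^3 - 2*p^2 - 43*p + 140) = p^2 + 2*p - 35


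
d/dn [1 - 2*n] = -2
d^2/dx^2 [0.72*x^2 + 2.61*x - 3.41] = 1.44000000000000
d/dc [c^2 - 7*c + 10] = 2*c - 7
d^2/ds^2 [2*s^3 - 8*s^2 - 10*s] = 12*s - 16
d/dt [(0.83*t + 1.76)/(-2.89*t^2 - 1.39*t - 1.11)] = (2.3987*t^2 + 10.1728*t + 1.5251)/(8.3521*t^4 + 8.0342*t^3 + 8.3479*t^2 + 3.0858*t + 1.2321)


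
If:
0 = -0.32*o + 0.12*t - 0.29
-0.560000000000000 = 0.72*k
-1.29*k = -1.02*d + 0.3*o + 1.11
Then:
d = 0.110294117647059*t - 0.161968954248366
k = -0.78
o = 0.375*t - 0.90625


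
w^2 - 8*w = w*(w - 8)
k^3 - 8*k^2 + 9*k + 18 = (k - 6)*(k - 3)*(k + 1)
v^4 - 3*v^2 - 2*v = v*(v - 2)*(v + 1)^2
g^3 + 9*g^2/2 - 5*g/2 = g*(g - 1/2)*(g + 5)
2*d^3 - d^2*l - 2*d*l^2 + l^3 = (-2*d + l)*(-d + l)*(d + l)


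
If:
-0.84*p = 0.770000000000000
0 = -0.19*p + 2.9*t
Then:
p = -0.92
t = -0.06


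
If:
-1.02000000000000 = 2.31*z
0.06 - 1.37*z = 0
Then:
No Solution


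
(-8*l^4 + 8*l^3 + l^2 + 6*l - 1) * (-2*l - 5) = 16*l^5 + 24*l^4 - 42*l^3 - 17*l^2 - 28*l + 5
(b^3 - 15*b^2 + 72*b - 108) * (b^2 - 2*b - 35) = b^5 - 17*b^4 + 67*b^3 + 273*b^2 - 2304*b + 3780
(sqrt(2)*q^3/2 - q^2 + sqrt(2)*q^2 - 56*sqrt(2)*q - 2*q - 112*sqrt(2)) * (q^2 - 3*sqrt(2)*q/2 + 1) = sqrt(2)*q^5/2 - 5*q^4/2 + sqrt(2)*q^4 - 54*sqrt(2)*q^3 - 5*q^3 - 108*sqrt(2)*q^2 + 167*q^2 - 56*sqrt(2)*q + 334*q - 112*sqrt(2)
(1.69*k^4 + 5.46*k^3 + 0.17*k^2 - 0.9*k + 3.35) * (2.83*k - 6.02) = 4.7827*k^5 + 5.278*k^4 - 32.3881*k^3 - 3.5704*k^2 + 14.8985*k - 20.167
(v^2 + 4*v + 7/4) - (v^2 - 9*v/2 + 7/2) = 17*v/2 - 7/4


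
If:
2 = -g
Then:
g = -2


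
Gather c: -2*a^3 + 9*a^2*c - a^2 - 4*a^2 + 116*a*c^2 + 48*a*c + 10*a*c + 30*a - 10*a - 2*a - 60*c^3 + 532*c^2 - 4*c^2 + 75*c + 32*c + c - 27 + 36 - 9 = -2*a^3 - 5*a^2 + 18*a - 60*c^3 + c^2*(116*a + 528) + c*(9*a^2 + 58*a + 108)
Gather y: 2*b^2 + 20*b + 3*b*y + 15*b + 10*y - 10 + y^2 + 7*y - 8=2*b^2 + 35*b + y^2 + y*(3*b + 17) - 18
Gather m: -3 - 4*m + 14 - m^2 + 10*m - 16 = -m^2 + 6*m - 5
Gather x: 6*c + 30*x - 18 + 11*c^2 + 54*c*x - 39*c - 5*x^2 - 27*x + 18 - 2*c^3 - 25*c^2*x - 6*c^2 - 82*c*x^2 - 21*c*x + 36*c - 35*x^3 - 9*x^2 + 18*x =-2*c^3 + 5*c^2 + 3*c - 35*x^3 + x^2*(-82*c - 14) + x*(-25*c^2 + 33*c + 21)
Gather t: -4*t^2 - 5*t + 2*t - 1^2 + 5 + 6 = -4*t^2 - 3*t + 10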